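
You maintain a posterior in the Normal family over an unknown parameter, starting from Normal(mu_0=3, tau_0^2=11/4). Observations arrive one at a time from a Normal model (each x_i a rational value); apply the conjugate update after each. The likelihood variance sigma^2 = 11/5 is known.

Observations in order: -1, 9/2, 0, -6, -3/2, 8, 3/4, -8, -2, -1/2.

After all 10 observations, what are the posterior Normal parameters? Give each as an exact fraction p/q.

obs 1: x=-1 → posterior Normal(7/9, 11/9)
obs 2: x=9/2 → posterior Normal(59/28, 11/14)
obs 3: x=0 → posterior Normal(59/38, 11/19)
obs 4: x=-6 → posterior Normal(-1/48, 11/24)
obs 5: x=-3/2 → posterior Normal(-8/29, 11/29)
obs 6: x=8 → posterior Normal(16/17, 11/34)
obs 7: x=3/4 → posterior Normal(11/12, 11/39)
obs 8: x=-8 → posterior Normal(-17/176, 1/4)
obs 9: x=-2 → posterior Normal(-57/196, 11/49)
obs 10: x=-1/2 → posterior Normal(-67/216, 11/54)

mu_0=-67/216, tau_0^2=11/54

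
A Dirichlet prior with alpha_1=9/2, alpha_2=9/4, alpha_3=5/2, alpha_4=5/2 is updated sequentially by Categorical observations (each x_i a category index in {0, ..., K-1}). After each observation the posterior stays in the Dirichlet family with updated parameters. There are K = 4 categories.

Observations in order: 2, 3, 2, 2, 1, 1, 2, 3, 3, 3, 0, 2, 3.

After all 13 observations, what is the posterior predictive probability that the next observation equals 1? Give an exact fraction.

obs 1: x=2 → posterior Dirichlet(9/2, 9/4, 7/2, 5/2)
obs 2: x=3 → posterior Dirichlet(9/2, 9/4, 7/2, 7/2)
obs 3: x=2 → posterior Dirichlet(9/2, 9/4, 9/2, 7/2)
obs 4: x=2 → posterior Dirichlet(9/2, 9/4, 11/2, 7/2)
obs 5: x=1 → posterior Dirichlet(9/2, 13/4, 11/2, 7/2)
obs 6: x=1 → posterior Dirichlet(9/2, 17/4, 11/2, 7/2)
obs 7: x=2 → posterior Dirichlet(9/2, 17/4, 13/2, 7/2)
obs 8: x=3 → posterior Dirichlet(9/2, 17/4, 13/2, 9/2)
obs 9: x=3 → posterior Dirichlet(9/2, 17/4, 13/2, 11/2)
obs 10: x=3 → posterior Dirichlet(9/2, 17/4, 13/2, 13/2)
obs 11: x=0 → posterior Dirichlet(11/2, 17/4, 13/2, 13/2)
obs 12: x=2 → posterior Dirichlet(11/2, 17/4, 15/2, 13/2)
obs 13: x=3 → posterior Dirichlet(11/2, 17/4, 15/2, 15/2)

17/99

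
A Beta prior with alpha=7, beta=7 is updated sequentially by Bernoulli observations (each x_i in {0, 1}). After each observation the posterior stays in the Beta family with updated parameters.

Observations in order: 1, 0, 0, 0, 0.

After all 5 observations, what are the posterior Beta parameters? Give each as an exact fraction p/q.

obs 1: x=1 → posterior Beta(8, 7)
obs 2: x=0 → posterior Beta(8, 8)
obs 3: x=0 → posterior Beta(8, 9)
obs 4: x=0 → posterior Beta(8, 10)
obs 5: x=0 → posterior Beta(8, 11)

alpha=8, beta=11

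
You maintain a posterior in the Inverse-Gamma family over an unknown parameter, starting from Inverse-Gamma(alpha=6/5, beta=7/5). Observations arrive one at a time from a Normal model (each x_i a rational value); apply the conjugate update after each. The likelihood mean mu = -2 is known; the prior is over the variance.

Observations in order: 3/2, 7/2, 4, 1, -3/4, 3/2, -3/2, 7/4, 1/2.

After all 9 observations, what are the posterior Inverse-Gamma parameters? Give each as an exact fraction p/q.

obs 1: x=3/2 → posterior Inverse-Gamma(17/10, 301/40)
obs 2: x=7/2 → posterior Inverse-Gamma(11/5, 453/20)
obs 3: x=4 → posterior Inverse-Gamma(27/10, 813/20)
obs 4: x=1 → posterior Inverse-Gamma(16/5, 903/20)
obs 5: x=-3/4 → posterior Inverse-Gamma(37/10, 7349/160)
obs 6: x=3/2 → posterior Inverse-Gamma(21/5, 8329/160)
obs 7: x=-3/2 → posterior Inverse-Gamma(47/10, 8349/160)
obs 8: x=7/4 → posterior Inverse-Gamma(26/5, 4737/80)
obs 9: x=1/2 → posterior Inverse-Gamma(57/10, 4987/80)

alpha=57/10, beta=4987/80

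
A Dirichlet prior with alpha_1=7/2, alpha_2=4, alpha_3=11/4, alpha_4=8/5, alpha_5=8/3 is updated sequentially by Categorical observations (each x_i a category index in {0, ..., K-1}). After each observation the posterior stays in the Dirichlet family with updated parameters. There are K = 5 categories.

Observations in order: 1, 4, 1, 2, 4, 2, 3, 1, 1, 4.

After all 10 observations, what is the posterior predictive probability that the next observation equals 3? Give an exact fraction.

obs 1: x=1 → posterior Dirichlet(7/2, 5, 11/4, 8/5, 8/3)
obs 2: x=4 → posterior Dirichlet(7/2, 5, 11/4, 8/5, 11/3)
obs 3: x=1 → posterior Dirichlet(7/2, 6, 11/4, 8/5, 11/3)
obs 4: x=2 → posterior Dirichlet(7/2, 6, 15/4, 8/5, 11/3)
obs 5: x=4 → posterior Dirichlet(7/2, 6, 15/4, 8/5, 14/3)
obs 6: x=2 → posterior Dirichlet(7/2, 6, 19/4, 8/5, 14/3)
obs 7: x=3 → posterior Dirichlet(7/2, 6, 19/4, 13/5, 14/3)
obs 8: x=1 → posterior Dirichlet(7/2, 7, 19/4, 13/5, 14/3)
obs 9: x=1 → posterior Dirichlet(7/2, 8, 19/4, 13/5, 14/3)
obs 10: x=4 → posterior Dirichlet(7/2, 8, 19/4, 13/5, 17/3)

156/1471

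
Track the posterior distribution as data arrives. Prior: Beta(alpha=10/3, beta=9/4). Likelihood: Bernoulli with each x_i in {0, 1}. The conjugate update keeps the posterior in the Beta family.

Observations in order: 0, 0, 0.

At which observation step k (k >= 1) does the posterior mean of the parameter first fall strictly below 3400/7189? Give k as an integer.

k = 2

obs 1: x=0 → posterior Beta(10/3, 13/4)
obs 2: x=0 → posterior Beta(10/3, 17/4)
obs 3: x=0 → posterior Beta(10/3, 21/4)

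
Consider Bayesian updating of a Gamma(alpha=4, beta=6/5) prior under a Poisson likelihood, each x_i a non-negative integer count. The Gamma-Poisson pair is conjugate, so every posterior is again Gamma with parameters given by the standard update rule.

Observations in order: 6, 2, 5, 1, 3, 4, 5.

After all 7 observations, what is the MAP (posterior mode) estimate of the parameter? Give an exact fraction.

145/41

obs 1: x=6 → posterior Gamma(10, 11/5)
obs 2: x=2 → posterior Gamma(12, 16/5)
obs 3: x=5 → posterior Gamma(17, 21/5)
obs 4: x=1 → posterior Gamma(18, 26/5)
obs 5: x=3 → posterior Gamma(21, 31/5)
obs 6: x=4 → posterior Gamma(25, 36/5)
obs 7: x=5 → posterior Gamma(30, 41/5)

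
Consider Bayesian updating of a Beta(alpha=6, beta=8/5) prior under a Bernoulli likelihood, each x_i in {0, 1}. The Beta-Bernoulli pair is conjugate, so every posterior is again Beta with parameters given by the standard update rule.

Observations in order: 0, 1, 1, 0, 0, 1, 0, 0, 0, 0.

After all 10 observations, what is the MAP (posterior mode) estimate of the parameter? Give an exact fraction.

obs 1: x=0 → posterior Beta(6, 13/5)
obs 2: x=1 → posterior Beta(7, 13/5)
obs 3: x=1 → posterior Beta(8, 13/5)
obs 4: x=0 → posterior Beta(8, 18/5)
obs 5: x=0 → posterior Beta(8, 23/5)
obs 6: x=1 → posterior Beta(9, 23/5)
obs 7: x=0 → posterior Beta(9, 28/5)
obs 8: x=0 → posterior Beta(9, 33/5)
obs 9: x=0 → posterior Beta(9, 38/5)
obs 10: x=0 → posterior Beta(9, 43/5)

20/39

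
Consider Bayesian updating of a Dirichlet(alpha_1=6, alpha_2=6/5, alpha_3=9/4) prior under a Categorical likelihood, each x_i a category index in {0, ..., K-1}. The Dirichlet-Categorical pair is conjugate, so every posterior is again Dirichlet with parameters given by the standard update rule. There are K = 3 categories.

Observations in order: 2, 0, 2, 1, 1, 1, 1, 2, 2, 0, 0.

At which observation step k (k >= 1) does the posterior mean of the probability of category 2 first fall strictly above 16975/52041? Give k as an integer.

k = 3

obs 1: x=2 → posterior Dirichlet(6, 6/5, 13/4)
obs 2: x=0 → posterior Dirichlet(7, 6/5, 13/4)
obs 3: x=2 → posterior Dirichlet(7, 6/5, 17/4)
obs 4: x=1 → posterior Dirichlet(7, 11/5, 17/4)
obs 5: x=1 → posterior Dirichlet(7, 16/5, 17/4)
obs 6: x=1 → posterior Dirichlet(7, 21/5, 17/4)
obs 7: x=1 → posterior Dirichlet(7, 26/5, 17/4)
obs 8: x=2 → posterior Dirichlet(7, 26/5, 21/4)
obs 9: x=2 → posterior Dirichlet(7, 26/5, 25/4)
obs 10: x=0 → posterior Dirichlet(8, 26/5, 25/4)
obs 11: x=0 → posterior Dirichlet(9, 26/5, 25/4)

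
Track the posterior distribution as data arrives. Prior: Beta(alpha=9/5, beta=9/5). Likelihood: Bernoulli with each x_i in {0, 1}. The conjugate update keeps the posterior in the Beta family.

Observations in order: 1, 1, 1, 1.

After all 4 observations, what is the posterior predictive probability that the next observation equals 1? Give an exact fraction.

obs 1: x=1 → posterior Beta(14/5, 9/5)
obs 2: x=1 → posterior Beta(19/5, 9/5)
obs 3: x=1 → posterior Beta(24/5, 9/5)
obs 4: x=1 → posterior Beta(29/5, 9/5)

29/38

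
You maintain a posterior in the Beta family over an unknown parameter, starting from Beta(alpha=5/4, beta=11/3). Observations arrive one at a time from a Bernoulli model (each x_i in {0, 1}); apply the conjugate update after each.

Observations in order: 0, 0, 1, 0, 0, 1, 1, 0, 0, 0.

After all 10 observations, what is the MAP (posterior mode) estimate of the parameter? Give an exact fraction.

39/155

obs 1: x=0 → posterior Beta(5/4, 14/3)
obs 2: x=0 → posterior Beta(5/4, 17/3)
obs 3: x=1 → posterior Beta(9/4, 17/3)
obs 4: x=0 → posterior Beta(9/4, 20/3)
obs 5: x=0 → posterior Beta(9/4, 23/3)
obs 6: x=1 → posterior Beta(13/4, 23/3)
obs 7: x=1 → posterior Beta(17/4, 23/3)
obs 8: x=0 → posterior Beta(17/4, 26/3)
obs 9: x=0 → posterior Beta(17/4, 29/3)
obs 10: x=0 → posterior Beta(17/4, 32/3)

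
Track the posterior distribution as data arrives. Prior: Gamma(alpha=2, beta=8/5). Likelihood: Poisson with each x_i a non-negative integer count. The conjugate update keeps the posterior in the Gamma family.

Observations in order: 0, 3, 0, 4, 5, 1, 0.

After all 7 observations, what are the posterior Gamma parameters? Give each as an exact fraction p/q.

alpha=15, beta=43/5

obs 1: x=0 → posterior Gamma(2, 13/5)
obs 2: x=3 → posterior Gamma(5, 18/5)
obs 3: x=0 → posterior Gamma(5, 23/5)
obs 4: x=4 → posterior Gamma(9, 28/5)
obs 5: x=5 → posterior Gamma(14, 33/5)
obs 6: x=1 → posterior Gamma(15, 38/5)
obs 7: x=0 → posterior Gamma(15, 43/5)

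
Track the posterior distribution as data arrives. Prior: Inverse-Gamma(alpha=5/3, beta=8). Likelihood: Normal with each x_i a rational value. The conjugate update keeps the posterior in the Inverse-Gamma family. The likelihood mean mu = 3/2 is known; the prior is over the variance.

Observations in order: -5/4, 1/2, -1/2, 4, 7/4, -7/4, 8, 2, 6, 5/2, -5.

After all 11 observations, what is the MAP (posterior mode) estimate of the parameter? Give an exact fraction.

7269/784

obs 1: x=-5/4 → posterior Inverse-Gamma(13/6, 377/32)
obs 2: x=1/2 → posterior Inverse-Gamma(8/3, 393/32)
obs 3: x=-1/2 → posterior Inverse-Gamma(19/6, 457/32)
obs 4: x=4 → posterior Inverse-Gamma(11/3, 557/32)
obs 5: x=7/4 → posterior Inverse-Gamma(25/6, 279/16)
obs 6: x=-7/4 → posterior Inverse-Gamma(14/3, 727/32)
obs 7: x=8 → posterior Inverse-Gamma(31/6, 1403/32)
obs 8: x=2 → posterior Inverse-Gamma(17/3, 1407/32)
obs 9: x=6 → posterior Inverse-Gamma(37/6, 1731/32)
obs 10: x=5/2 → posterior Inverse-Gamma(20/3, 1747/32)
obs 11: x=-5 → posterior Inverse-Gamma(43/6, 2423/32)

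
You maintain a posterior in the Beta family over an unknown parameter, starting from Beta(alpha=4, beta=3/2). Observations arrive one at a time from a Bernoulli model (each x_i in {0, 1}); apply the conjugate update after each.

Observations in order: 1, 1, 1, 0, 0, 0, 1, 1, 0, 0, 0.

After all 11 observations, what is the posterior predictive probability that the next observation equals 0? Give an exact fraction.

5/11

obs 1: x=1 → posterior Beta(5, 3/2)
obs 2: x=1 → posterior Beta(6, 3/2)
obs 3: x=1 → posterior Beta(7, 3/2)
obs 4: x=0 → posterior Beta(7, 5/2)
obs 5: x=0 → posterior Beta(7, 7/2)
obs 6: x=0 → posterior Beta(7, 9/2)
obs 7: x=1 → posterior Beta(8, 9/2)
obs 8: x=1 → posterior Beta(9, 9/2)
obs 9: x=0 → posterior Beta(9, 11/2)
obs 10: x=0 → posterior Beta(9, 13/2)
obs 11: x=0 → posterior Beta(9, 15/2)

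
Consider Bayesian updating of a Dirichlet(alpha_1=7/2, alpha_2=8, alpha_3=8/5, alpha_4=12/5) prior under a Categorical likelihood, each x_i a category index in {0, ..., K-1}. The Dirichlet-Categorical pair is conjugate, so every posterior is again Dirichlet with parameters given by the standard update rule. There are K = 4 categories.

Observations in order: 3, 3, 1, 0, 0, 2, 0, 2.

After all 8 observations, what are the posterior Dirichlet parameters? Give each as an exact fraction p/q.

obs 1: x=3 → posterior Dirichlet(7/2, 8, 8/5, 17/5)
obs 2: x=3 → posterior Dirichlet(7/2, 8, 8/5, 22/5)
obs 3: x=1 → posterior Dirichlet(7/2, 9, 8/5, 22/5)
obs 4: x=0 → posterior Dirichlet(9/2, 9, 8/5, 22/5)
obs 5: x=0 → posterior Dirichlet(11/2, 9, 8/5, 22/5)
obs 6: x=2 → posterior Dirichlet(11/2, 9, 13/5, 22/5)
obs 7: x=0 → posterior Dirichlet(13/2, 9, 13/5, 22/5)
obs 8: x=2 → posterior Dirichlet(13/2, 9, 18/5, 22/5)

alpha_1=13/2, alpha_2=9, alpha_3=18/5, alpha_4=22/5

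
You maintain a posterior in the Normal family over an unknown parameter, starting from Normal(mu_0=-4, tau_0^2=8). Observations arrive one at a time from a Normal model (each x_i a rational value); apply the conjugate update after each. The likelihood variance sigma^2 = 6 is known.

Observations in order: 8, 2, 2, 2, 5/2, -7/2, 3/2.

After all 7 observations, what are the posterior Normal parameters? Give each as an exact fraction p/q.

mu_0=46/31, tau_0^2=24/31

obs 1: x=8 → posterior Normal(20/7, 24/7)
obs 2: x=2 → posterior Normal(28/11, 24/11)
obs 3: x=2 → posterior Normal(12/5, 8/5)
obs 4: x=2 → posterior Normal(44/19, 24/19)
obs 5: x=5/2 → posterior Normal(54/23, 24/23)
obs 6: x=-7/2 → posterior Normal(40/27, 8/9)
obs 7: x=3/2 → posterior Normal(46/31, 24/31)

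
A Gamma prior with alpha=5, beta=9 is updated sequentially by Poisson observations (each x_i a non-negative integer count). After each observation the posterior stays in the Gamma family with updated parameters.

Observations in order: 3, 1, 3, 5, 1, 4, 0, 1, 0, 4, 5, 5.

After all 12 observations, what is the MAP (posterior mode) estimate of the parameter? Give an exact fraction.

12/7

obs 1: x=3 → posterior Gamma(8, 10)
obs 2: x=1 → posterior Gamma(9, 11)
obs 3: x=3 → posterior Gamma(12, 12)
obs 4: x=5 → posterior Gamma(17, 13)
obs 5: x=1 → posterior Gamma(18, 14)
obs 6: x=4 → posterior Gamma(22, 15)
obs 7: x=0 → posterior Gamma(22, 16)
obs 8: x=1 → posterior Gamma(23, 17)
obs 9: x=0 → posterior Gamma(23, 18)
obs 10: x=4 → posterior Gamma(27, 19)
obs 11: x=5 → posterior Gamma(32, 20)
obs 12: x=5 → posterior Gamma(37, 21)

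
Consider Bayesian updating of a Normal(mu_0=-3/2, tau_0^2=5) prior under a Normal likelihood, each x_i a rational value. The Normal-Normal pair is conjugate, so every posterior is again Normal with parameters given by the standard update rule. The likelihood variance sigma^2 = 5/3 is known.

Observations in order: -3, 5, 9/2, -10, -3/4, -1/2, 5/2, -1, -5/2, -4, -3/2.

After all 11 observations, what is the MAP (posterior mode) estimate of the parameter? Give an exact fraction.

obs 1: x=-3 → posterior Normal(-21/8, 5/4)
obs 2: x=5 → posterior Normal(9/14, 5/7)
obs 3: x=9/2 → posterior Normal(9/5, 1/2)
obs 4: x=-10 → posterior Normal(-12/13, 5/13)
obs 5: x=-3/4 → posterior Normal(-57/64, 5/16)
obs 6: x=-1/2 → posterior Normal(-63/76, 5/19)
obs 7: x=5/2 → posterior Normal(-3/8, 5/22)
obs 8: x=-1 → posterior Normal(-9/20, 1/5)
obs 9: x=-5/2 → posterior Normal(-75/112, 5/28)
obs 10: x=-4 → posterior Normal(-123/124, 5/31)
obs 11: x=-3/2 → posterior Normal(-141/136, 5/34)

-141/136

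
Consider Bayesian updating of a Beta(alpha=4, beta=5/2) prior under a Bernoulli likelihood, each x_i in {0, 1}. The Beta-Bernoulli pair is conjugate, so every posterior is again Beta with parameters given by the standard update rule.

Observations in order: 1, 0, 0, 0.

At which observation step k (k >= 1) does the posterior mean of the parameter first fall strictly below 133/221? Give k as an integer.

obs 1: x=1 → posterior Beta(5, 5/2)
obs 2: x=0 → posterior Beta(5, 7/2)
obs 3: x=0 → posterior Beta(5, 9/2)
obs 4: x=0 → posterior Beta(5, 11/2)

k = 2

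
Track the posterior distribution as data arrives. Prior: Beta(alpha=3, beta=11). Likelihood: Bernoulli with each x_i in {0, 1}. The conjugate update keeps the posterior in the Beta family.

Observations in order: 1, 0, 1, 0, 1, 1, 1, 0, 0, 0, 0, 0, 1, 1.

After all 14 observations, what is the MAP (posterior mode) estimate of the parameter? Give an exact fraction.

9/26

obs 1: x=1 → posterior Beta(4, 11)
obs 2: x=0 → posterior Beta(4, 12)
obs 3: x=1 → posterior Beta(5, 12)
obs 4: x=0 → posterior Beta(5, 13)
obs 5: x=1 → posterior Beta(6, 13)
obs 6: x=1 → posterior Beta(7, 13)
obs 7: x=1 → posterior Beta(8, 13)
obs 8: x=0 → posterior Beta(8, 14)
obs 9: x=0 → posterior Beta(8, 15)
obs 10: x=0 → posterior Beta(8, 16)
obs 11: x=0 → posterior Beta(8, 17)
obs 12: x=0 → posterior Beta(8, 18)
obs 13: x=1 → posterior Beta(9, 18)
obs 14: x=1 → posterior Beta(10, 18)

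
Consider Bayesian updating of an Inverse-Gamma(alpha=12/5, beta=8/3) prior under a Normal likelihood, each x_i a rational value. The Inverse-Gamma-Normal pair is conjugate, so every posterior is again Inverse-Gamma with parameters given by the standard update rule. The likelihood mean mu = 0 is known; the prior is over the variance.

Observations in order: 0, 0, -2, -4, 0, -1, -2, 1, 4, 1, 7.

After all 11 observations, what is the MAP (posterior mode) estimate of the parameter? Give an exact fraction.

1460/267

obs 1: x=0 → posterior Inverse-Gamma(29/10, 8/3)
obs 2: x=0 → posterior Inverse-Gamma(17/5, 8/3)
obs 3: x=-2 → posterior Inverse-Gamma(39/10, 14/3)
obs 4: x=-4 → posterior Inverse-Gamma(22/5, 38/3)
obs 5: x=0 → posterior Inverse-Gamma(49/10, 38/3)
obs 6: x=-1 → posterior Inverse-Gamma(27/5, 79/6)
obs 7: x=-2 → posterior Inverse-Gamma(59/10, 91/6)
obs 8: x=1 → posterior Inverse-Gamma(32/5, 47/3)
obs 9: x=4 → posterior Inverse-Gamma(69/10, 71/3)
obs 10: x=1 → posterior Inverse-Gamma(37/5, 145/6)
obs 11: x=7 → posterior Inverse-Gamma(79/10, 146/3)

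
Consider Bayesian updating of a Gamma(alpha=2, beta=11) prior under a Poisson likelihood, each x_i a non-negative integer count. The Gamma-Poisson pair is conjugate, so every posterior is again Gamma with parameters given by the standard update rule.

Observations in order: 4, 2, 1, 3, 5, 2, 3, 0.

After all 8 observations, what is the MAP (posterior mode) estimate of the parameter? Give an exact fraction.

obs 1: x=4 → posterior Gamma(6, 12)
obs 2: x=2 → posterior Gamma(8, 13)
obs 3: x=1 → posterior Gamma(9, 14)
obs 4: x=3 → posterior Gamma(12, 15)
obs 5: x=5 → posterior Gamma(17, 16)
obs 6: x=2 → posterior Gamma(19, 17)
obs 7: x=3 → posterior Gamma(22, 18)
obs 8: x=0 → posterior Gamma(22, 19)

21/19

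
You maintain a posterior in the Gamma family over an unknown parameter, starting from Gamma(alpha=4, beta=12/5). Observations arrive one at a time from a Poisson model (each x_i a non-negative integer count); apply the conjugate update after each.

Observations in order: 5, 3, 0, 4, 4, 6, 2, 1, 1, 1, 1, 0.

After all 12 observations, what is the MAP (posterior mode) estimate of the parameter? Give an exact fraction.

obs 1: x=5 → posterior Gamma(9, 17/5)
obs 2: x=3 → posterior Gamma(12, 22/5)
obs 3: x=0 → posterior Gamma(12, 27/5)
obs 4: x=4 → posterior Gamma(16, 32/5)
obs 5: x=4 → posterior Gamma(20, 37/5)
obs 6: x=6 → posterior Gamma(26, 42/5)
obs 7: x=2 → posterior Gamma(28, 47/5)
obs 8: x=1 → posterior Gamma(29, 52/5)
obs 9: x=1 → posterior Gamma(30, 57/5)
obs 10: x=1 → posterior Gamma(31, 62/5)
obs 11: x=1 → posterior Gamma(32, 67/5)
obs 12: x=0 → posterior Gamma(32, 72/5)

155/72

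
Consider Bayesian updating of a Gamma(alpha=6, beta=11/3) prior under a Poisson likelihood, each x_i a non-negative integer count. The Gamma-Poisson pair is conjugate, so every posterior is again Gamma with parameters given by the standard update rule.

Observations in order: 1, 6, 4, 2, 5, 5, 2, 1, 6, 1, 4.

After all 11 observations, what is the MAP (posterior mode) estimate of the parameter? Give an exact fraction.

obs 1: x=1 → posterior Gamma(7, 14/3)
obs 2: x=6 → posterior Gamma(13, 17/3)
obs 3: x=4 → posterior Gamma(17, 20/3)
obs 4: x=2 → posterior Gamma(19, 23/3)
obs 5: x=5 → posterior Gamma(24, 26/3)
obs 6: x=5 → posterior Gamma(29, 29/3)
obs 7: x=2 → posterior Gamma(31, 32/3)
obs 8: x=1 → posterior Gamma(32, 35/3)
obs 9: x=6 → posterior Gamma(38, 38/3)
obs 10: x=1 → posterior Gamma(39, 41/3)
obs 11: x=4 → posterior Gamma(43, 44/3)

63/22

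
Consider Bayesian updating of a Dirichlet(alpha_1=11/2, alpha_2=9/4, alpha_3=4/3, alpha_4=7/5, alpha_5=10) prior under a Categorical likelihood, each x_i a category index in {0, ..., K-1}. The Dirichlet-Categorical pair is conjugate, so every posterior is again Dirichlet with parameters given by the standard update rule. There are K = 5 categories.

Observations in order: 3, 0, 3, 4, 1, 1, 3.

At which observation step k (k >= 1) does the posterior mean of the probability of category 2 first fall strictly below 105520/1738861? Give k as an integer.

obs 1: x=3 → posterior Dirichlet(11/2, 9/4, 4/3, 12/5, 10)
obs 2: x=0 → posterior Dirichlet(13/2, 9/4, 4/3, 12/5, 10)
obs 3: x=3 → posterior Dirichlet(13/2, 9/4, 4/3, 17/5, 10)
obs 4: x=4 → posterior Dirichlet(13/2, 9/4, 4/3, 17/5, 11)
obs 5: x=1 → posterior Dirichlet(13/2, 13/4, 4/3, 17/5, 11)
obs 6: x=1 → posterior Dirichlet(13/2, 17/4, 4/3, 17/5, 11)
obs 7: x=3 → posterior Dirichlet(13/2, 17/4, 4/3, 22/5, 11)

k = 2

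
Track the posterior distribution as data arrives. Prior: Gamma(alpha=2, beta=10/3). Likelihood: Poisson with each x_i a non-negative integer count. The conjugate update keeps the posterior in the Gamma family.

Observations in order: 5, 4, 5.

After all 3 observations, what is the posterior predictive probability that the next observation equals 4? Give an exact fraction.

obs 1: x=5 → posterior Gamma(7, 13/3)
obs 2: x=4 → posterior Gamma(11, 16/3)
obs 3: x=5 → posterior Gamma(16, 19/3)

22639478109509017830114009/176357374671601011051986944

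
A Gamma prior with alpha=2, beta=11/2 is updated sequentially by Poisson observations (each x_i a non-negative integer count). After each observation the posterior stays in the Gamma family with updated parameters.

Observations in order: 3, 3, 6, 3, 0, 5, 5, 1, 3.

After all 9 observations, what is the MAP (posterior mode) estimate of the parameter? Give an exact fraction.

60/29

obs 1: x=3 → posterior Gamma(5, 13/2)
obs 2: x=3 → posterior Gamma(8, 15/2)
obs 3: x=6 → posterior Gamma(14, 17/2)
obs 4: x=3 → posterior Gamma(17, 19/2)
obs 5: x=0 → posterior Gamma(17, 21/2)
obs 6: x=5 → posterior Gamma(22, 23/2)
obs 7: x=5 → posterior Gamma(27, 25/2)
obs 8: x=1 → posterior Gamma(28, 27/2)
obs 9: x=3 → posterior Gamma(31, 29/2)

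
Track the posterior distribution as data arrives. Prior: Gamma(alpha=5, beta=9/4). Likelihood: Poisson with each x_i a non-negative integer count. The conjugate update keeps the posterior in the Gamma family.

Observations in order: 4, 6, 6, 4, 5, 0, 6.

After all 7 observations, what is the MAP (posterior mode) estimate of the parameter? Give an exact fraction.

obs 1: x=4 → posterior Gamma(9, 13/4)
obs 2: x=6 → posterior Gamma(15, 17/4)
obs 3: x=6 → posterior Gamma(21, 21/4)
obs 4: x=4 → posterior Gamma(25, 25/4)
obs 5: x=5 → posterior Gamma(30, 29/4)
obs 6: x=0 → posterior Gamma(30, 33/4)
obs 7: x=6 → posterior Gamma(36, 37/4)

140/37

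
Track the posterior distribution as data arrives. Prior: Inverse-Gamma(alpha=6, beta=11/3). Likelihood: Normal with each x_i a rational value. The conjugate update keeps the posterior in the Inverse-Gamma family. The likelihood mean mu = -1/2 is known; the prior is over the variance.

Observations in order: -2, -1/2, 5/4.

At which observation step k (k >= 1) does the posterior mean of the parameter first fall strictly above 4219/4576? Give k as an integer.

k = 3

obs 1: x=-2 → posterior Inverse-Gamma(13/2, 115/24)
obs 2: x=-1/2 → posterior Inverse-Gamma(7, 115/24)
obs 3: x=5/4 → posterior Inverse-Gamma(15/2, 607/96)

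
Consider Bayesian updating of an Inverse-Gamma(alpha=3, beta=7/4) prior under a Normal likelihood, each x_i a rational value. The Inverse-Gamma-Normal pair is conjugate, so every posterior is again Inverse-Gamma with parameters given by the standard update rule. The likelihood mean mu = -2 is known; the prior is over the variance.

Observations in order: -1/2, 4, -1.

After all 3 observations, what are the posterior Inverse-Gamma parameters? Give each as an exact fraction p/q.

obs 1: x=-1/2 → posterior Inverse-Gamma(7/2, 23/8)
obs 2: x=4 → posterior Inverse-Gamma(4, 167/8)
obs 3: x=-1 → posterior Inverse-Gamma(9/2, 171/8)

alpha=9/2, beta=171/8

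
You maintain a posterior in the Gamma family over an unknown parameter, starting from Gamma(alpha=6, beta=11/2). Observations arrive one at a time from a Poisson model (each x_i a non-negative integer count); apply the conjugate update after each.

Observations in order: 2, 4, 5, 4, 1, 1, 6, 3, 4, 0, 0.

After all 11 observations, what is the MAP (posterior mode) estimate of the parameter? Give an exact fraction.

70/33

obs 1: x=2 → posterior Gamma(8, 13/2)
obs 2: x=4 → posterior Gamma(12, 15/2)
obs 3: x=5 → posterior Gamma(17, 17/2)
obs 4: x=4 → posterior Gamma(21, 19/2)
obs 5: x=1 → posterior Gamma(22, 21/2)
obs 6: x=1 → posterior Gamma(23, 23/2)
obs 7: x=6 → posterior Gamma(29, 25/2)
obs 8: x=3 → posterior Gamma(32, 27/2)
obs 9: x=4 → posterior Gamma(36, 29/2)
obs 10: x=0 → posterior Gamma(36, 31/2)
obs 11: x=0 → posterior Gamma(36, 33/2)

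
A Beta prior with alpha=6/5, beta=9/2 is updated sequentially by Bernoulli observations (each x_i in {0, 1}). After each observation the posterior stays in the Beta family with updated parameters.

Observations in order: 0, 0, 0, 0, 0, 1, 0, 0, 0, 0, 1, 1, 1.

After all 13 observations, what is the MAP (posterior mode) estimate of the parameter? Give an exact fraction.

42/167

obs 1: x=0 → posterior Beta(6/5, 11/2)
obs 2: x=0 → posterior Beta(6/5, 13/2)
obs 3: x=0 → posterior Beta(6/5, 15/2)
obs 4: x=0 → posterior Beta(6/5, 17/2)
obs 5: x=0 → posterior Beta(6/5, 19/2)
obs 6: x=1 → posterior Beta(11/5, 19/2)
obs 7: x=0 → posterior Beta(11/5, 21/2)
obs 8: x=0 → posterior Beta(11/5, 23/2)
obs 9: x=0 → posterior Beta(11/5, 25/2)
obs 10: x=0 → posterior Beta(11/5, 27/2)
obs 11: x=1 → posterior Beta(16/5, 27/2)
obs 12: x=1 → posterior Beta(21/5, 27/2)
obs 13: x=1 → posterior Beta(26/5, 27/2)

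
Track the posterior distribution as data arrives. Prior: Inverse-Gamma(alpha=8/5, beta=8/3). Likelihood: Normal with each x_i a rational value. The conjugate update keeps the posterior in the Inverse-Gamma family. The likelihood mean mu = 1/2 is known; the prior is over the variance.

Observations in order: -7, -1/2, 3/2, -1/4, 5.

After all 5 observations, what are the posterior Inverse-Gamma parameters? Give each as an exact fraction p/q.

alpha=41/10, beta=4051/96

obs 1: x=-7 → posterior Inverse-Gamma(21/10, 739/24)
obs 2: x=-1/2 → posterior Inverse-Gamma(13/5, 751/24)
obs 3: x=3/2 → posterior Inverse-Gamma(31/10, 763/24)
obs 4: x=-1/4 → posterior Inverse-Gamma(18/5, 3079/96)
obs 5: x=5 → posterior Inverse-Gamma(41/10, 4051/96)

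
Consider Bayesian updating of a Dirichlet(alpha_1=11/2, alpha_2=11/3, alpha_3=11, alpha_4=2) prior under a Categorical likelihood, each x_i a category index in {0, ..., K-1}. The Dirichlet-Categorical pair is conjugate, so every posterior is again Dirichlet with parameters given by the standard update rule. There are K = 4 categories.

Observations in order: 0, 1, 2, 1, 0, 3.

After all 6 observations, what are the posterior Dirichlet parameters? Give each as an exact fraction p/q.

obs 1: x=0 → posterior Dirichlet(13/2, 11/3, 11, 2)
obs 2: x=1 → posterior Dirichlet(13/2, 14/3, 11, 2)
obs 3: x=2 → posterior Dirichlet(13/2, 14/3, 12, 2)
obs 4: x=1 → posterior Dirichlet(13/2, 17/3, 12, 2)
obs 5: x=0 → posterior Dirichlet(15/2, 17/3, 12, 2)
obs 6: x=3 → posterior Dirichlet(15/2, 17/3, 12, 3)

alpha_1=15/2, alpha_2=17/3, alpha_3=12, alpha_4=3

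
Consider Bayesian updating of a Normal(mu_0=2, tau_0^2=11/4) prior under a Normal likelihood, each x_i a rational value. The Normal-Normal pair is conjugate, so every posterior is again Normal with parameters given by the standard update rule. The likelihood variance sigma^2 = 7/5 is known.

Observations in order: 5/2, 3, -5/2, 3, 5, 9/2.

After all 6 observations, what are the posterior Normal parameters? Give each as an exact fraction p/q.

obs 1: x=5/2 → posterior Normal(387/166, 77/83)
obs 2: x=3 → posterior Normal(239/92, 77/138)
obs 3: x=-5/2 → posterior Normal(221/193, 77/193)
obs 4: x=3 → posterior Normal(193/124, 77/248)
obs 5: x=5 → posterior Normal(661/303, 77/303)
obs 6: x=9/2 → posterior Normal(1817/716, 77/358)

mu_0=1817/716, tau_0^2=77/358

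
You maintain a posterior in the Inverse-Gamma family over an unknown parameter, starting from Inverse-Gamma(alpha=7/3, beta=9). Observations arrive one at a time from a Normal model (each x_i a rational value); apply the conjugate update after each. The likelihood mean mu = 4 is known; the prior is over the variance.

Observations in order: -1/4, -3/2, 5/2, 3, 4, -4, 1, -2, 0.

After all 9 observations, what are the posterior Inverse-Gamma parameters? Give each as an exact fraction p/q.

obs 1: x=-1/4 → posterior Inverse-Gamma(17/6, 577/32)
obs 2: x=-3/2 → posterior Inverse-Gamma(10/3, 1061/32)
obs 3: x=5/2 → posterior Inverse-Gamma(23/6, 1097/32)
obs 4: x=3 → posterior Inverse-Gamma(13/3, 1113/32)
obs 5: x=4 → posterior Inverse-Gamma(29/6, 1113/32)
obs 6: x=-4 → posterior Inverse-Gamma(16/3, 2137/32)
obs 7: x=1 → posterior Inverse-Gamma(35/6, 2281/32)
obs 8: x=-2 → posterior Inverse-Gamma(19/3, 2857/32)
obs 9: x=0 → posterior Inverse-Gamma(41/6, 3113/32)

alpha=41/6, beta=3113/32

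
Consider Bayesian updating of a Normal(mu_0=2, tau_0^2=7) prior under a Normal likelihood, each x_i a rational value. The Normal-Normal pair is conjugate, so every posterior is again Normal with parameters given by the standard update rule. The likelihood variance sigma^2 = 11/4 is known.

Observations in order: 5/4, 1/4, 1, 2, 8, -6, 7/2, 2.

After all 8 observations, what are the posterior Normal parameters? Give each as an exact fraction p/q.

mu_0=358/235, tau_0^2=77/235

obs 1: x=5/4 → posterior Normal(19/13, 77/39)
obs 2: x=1/4 → posterior Normal(64/67, 77/67)
obs 3: x=1 → posterior Normal(92/95, 77/95)
obs 4: x=2 → posterior Normal(148/123, 77/123)
obs 5: x=8 → posterior Normal(372/151, 77/151)
obs 6: x=-6 → posterior Normal(204/179, 77/179)
obs 7: x=7/2 → posterior Normal(302/207, 77/207)
obs 8: x=2 → posterior Normal(358/235, 77/235)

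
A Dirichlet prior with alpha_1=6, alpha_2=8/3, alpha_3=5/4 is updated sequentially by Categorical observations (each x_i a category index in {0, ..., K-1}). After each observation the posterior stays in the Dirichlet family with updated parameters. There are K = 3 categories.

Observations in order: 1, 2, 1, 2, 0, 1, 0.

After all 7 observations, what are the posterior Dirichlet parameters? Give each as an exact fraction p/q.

alpha_1=8, alpha_2=17/3, alpha_3=13/4

obs 1: x=1 → posterior Dirichlet(6, 11/3, 5/4)
obs 2: x=2 → posterior Dirichlet(6, 11/3, 9/4)
obs 3: x=1 → posterior Dirichlet(6, 14/3, 9/4)
obs 4: x=2 → posterior Dirichlet(6, 14/3, 13/4)
obs 5: x=0 → posterior Dirichlet(7, 14/3, 13/4)
obs 6: x=1 → posterior Dirichlet(7, 17/3, 13/4)
obs 7: x=0 → posterior Dirichlet(8, 17/3, 13/4)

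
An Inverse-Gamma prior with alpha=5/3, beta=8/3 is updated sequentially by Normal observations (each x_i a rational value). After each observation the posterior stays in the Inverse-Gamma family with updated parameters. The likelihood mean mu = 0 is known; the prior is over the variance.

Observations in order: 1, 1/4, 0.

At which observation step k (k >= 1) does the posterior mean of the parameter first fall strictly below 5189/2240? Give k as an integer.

k = 2

obs 1: x=1 → posterior Inverse-Gamma(13/6, 19/6)
obs 2: x=1/4 → posterior Inverse-Gamma(8/3, 307/96)
obs 3: x=0 → posterior Inverse-Gamma(19/6, 307/96)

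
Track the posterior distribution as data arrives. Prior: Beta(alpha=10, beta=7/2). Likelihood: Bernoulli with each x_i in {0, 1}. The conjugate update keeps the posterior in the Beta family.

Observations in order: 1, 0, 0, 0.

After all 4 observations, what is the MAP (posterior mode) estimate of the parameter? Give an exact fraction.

obs 1: x=1 → posterior Beta(11, 7/2)
obs 2: x=0 → posterior Beta(11, 9/2)
obs 3: x=0 → posterior Beta(11, 11/2)
obs 4: x=0 → posterior Beta(11, 13/2)

20/31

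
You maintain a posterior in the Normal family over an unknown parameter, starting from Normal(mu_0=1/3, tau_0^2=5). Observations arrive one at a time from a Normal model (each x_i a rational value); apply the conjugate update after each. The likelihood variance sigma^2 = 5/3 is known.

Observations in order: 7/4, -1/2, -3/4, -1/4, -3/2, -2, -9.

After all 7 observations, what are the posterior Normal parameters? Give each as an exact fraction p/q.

mu_0=-437/264, tau_0^2=5/22

obs 1: x=7/4 → posterior Normal(67/48, 5/4)
obs 2: x=-1/2 → posterior Normal(7/12, 5/7)
obs 3: x=-3/4 → posterior Normal(11/60, 1/2)
obs 4: x=-1/4 → posterior Normal(1/12, 5/13)
obs 5: x=-3/2 → posterior Normal(-41/192, 5/16)
obs 6: x=-2 → posterior Normal(-113/228, 5/19)
obs 7: x=-9 → posterior Normal(-437/264, 5/22)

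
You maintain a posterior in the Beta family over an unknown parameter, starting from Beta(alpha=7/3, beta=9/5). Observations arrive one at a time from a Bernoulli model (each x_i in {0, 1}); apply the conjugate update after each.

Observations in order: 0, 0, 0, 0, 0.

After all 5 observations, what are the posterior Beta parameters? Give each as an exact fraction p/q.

obs 1: x=0 → posterior Beta(7/3, 14/5)
obs 2: x=0 → posterior Beta(7/3, 19/5)
obs 3: x=0 → posterior Beta(7/3, 24/5)
obs 4: x=0 → posterior Beta(7/3, 29/5)
obs 5: x=0 → posterior Beta(7/3, 34/5)

alpha=7/3, beta=34/5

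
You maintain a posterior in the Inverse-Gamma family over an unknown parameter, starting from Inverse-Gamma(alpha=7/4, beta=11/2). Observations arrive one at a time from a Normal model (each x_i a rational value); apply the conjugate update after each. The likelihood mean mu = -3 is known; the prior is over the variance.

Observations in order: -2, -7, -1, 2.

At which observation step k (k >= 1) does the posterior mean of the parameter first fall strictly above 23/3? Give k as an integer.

k = 2

obs 1: x=-2 → posterior Inverse-Gamma(9/4, 6)
obs 2: x=-7 → posterior Inverse-Gamma(11/4, 14)
obs 3: x=-1 → posterior Inverse-Gamma(13/4, 16)
obs 4: x=2 → posterior Inverse-Gamma(15/4, 57/2)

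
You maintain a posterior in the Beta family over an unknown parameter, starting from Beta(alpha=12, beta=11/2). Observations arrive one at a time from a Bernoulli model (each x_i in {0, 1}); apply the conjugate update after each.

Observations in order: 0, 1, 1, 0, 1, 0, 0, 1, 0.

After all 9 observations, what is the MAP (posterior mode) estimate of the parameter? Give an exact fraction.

obs 1: x=0 → posterior Beta(12, 13/2)
obs 2: x=1 → posterior Beta(13, 13/2)
obs 3: x=1 → posterior Beta(14, 13/2)
obs 4: x=0 → posterior Beta(14, 15/2)
obs 5: x=1 → posterior Beta(15, 15/2)
obs 6: x=0 → posterior Beta(15, 17/2)
obs 7: x=0 → posterior Beta(15, 19/2)
obs 8: x=1 → posterior Beta(16, 19/2)
obs 9: x=0 → posterior Beta(16, 21/2)

30/49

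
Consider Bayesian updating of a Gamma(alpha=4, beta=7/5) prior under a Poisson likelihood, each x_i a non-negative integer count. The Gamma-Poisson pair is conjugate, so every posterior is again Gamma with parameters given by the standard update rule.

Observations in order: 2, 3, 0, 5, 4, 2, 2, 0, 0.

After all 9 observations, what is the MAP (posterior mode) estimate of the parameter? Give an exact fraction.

105/52

obs 1: x=2 → posterior Gamma(6, 12/5)
obs 2: x=3 → posterior Gamma(9, 17/5)
obs 3: x=0 → posterior Gamma(9, 22/5)
obs 4: x=5 → posterior Gamma(14, 27/5)
obs 5: x=4 → posterior Gamma(18, 32/5)
obs 6: x=2 → posterior Gamma(20, 37/5)
obs 7: x=2 → posterior Gamma(22, 42/5)
obs 8: x=0 → posterior Gamma(22, 47/5)
obs 9: x=0 → posterior Gamma(22, 52/5)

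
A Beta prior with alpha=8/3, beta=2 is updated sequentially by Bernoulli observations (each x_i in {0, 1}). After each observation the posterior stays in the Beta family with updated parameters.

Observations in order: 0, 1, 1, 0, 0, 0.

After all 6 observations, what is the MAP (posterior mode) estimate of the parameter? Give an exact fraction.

11/26

obs 1: x=0 → posterior Beta(8/3, 3)
obs 2: x=1 → posterior Beta(11/3, 3)
obs 3: x=1 → posterior Beta(14/3, 3)
obs 4: x=0 → posterior Beta(14/3, 4)
obs 5: x=0 → posterior Beta(14/3, 5)
obs 6: x=0 → posterior Beta(14/3, 6)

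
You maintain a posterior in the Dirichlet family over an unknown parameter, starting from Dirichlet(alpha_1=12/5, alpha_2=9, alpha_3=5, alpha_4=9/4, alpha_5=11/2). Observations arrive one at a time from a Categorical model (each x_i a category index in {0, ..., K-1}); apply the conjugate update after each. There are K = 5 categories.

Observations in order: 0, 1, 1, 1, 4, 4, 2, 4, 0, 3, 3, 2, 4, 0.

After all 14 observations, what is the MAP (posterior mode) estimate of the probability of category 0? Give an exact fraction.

obs 1: x=0 → posterior Dirichlet(17/5, 9, 5, 9/4, 11/2)
obs 2: x=1 → posterior Dirichlet(17/5, 10, 5, 9/4, 11/2)
obs 3: x=1 → posterior Dirichlet(17/5, 11, 5, 9/4, 11/2)
obs 4: x=1 → posterior Dirichlet(17/5, 12, 5, 9/4, 11/2)
obs 5: x=4 → posterior Dirichlet(17/5, 12, 5, 9/4, 13/2)
obs 6: x=4 → posterior Dirichlet(17/5, 12, 5, 9/4, 15/2)
obs 7: x=2 → posterior Dirichlet(17/5, 12, 6, 9/4, 15/2)
obs 8: x=4 → posterior Dirichlet(17/5, 12, 6, 9/4, 17/2)
obs 9: x=0 → posterior Dirichlet(22/5, 12, 6, 9/4, 17/2)
obs 10: x=3 → posterior Dirichlet(22/5, 12, 6, 13/4, 17/2)
obs 11: x=3 → posterior Dirichlet(22/5, 12, 6, 17/4, 17/2)
obs 12: x=2 → posterior Dirichlet(22/5, 12, 7, 17/4, 17/2)
obs 13: x=4 → posterior Dirichlet(22/5, 12, 7, 17/4, 19/2)
obs 14: x=0 → posterior Dirichlet(27/5, 12, 7, 17/4, 19/2)

88/663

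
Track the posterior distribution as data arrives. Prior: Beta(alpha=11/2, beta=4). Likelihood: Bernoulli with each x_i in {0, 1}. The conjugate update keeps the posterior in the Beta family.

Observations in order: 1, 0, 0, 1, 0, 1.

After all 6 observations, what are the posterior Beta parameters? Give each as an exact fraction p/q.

alpha=17/2, beta=7

obs 1: x=1 → posterior Beta(13/2, 4)
obs 2: x=0 → posterior Beta(13/2, 5)
obs 3: x=0 → posterior Beta(13/2, 6)
obs 4: x=1 → posterior Beta(15/2, 6)
obs 5: x=0 → posterior Beta(15/2, 7)
obs 6: x=1 → posterior Beta(17/2, 7)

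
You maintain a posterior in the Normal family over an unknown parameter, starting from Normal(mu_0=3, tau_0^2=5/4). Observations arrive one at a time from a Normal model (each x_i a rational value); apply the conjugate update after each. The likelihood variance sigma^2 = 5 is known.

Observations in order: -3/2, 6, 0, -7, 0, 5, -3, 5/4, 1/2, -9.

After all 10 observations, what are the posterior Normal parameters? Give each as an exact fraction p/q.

mu_0=17/56, tau_0^2=5/14

obs 1: x=-3/2 → posterior Normal(21/10, 1)
obs 2: x=6 → posterior Normal(11/4, 5/6)
obs 3: x=0 → posterior Normal(33/14, 5/7)
obs 4: x=-7 → posterior Normal(19/16, 5/8)
obs 5: x=0 → posterior Normal(19/18, 5/9)
obs 6: x=5 → posterior Normal(29/20, 1/2)
obs 7: x=-3 → posterior Normal(23/22, 5/11)
obs 8: x=5/4 → posterior Normal(17/16, 5/12)
obs 9: x=1/2 → posterior Normal(53/52, 5/13)
obs 10: x=-9 → posterior Normal(17/56, 5/14)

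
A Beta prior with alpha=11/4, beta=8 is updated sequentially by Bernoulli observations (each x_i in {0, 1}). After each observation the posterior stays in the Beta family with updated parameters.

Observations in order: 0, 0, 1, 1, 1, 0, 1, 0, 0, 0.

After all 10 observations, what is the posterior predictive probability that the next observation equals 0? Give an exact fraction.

obs 1: x=0 → posterior Beta(11/4, 9)
obs 2: x=0 → posterior Beta(11/4, 10)
obs 3: x=1 → posterior Beta(15/4, 10)
obs 4: x=1 → posterior Beta(19/4, 10)
obs 5: x=1 → posterior Beta(23/4, 10)
obs 6: x=0 → posterior Beta(23/4, 11)
obs 7: x=1 → posterior Beta(27/4, 11)
obs 8: x=0 → posterior Beta(27/4, 12)
obs 9: x=0 → posterior Beta(27/4, 13)
obs 10: x=0 → posterior Beta(27/4, 14)

56/83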